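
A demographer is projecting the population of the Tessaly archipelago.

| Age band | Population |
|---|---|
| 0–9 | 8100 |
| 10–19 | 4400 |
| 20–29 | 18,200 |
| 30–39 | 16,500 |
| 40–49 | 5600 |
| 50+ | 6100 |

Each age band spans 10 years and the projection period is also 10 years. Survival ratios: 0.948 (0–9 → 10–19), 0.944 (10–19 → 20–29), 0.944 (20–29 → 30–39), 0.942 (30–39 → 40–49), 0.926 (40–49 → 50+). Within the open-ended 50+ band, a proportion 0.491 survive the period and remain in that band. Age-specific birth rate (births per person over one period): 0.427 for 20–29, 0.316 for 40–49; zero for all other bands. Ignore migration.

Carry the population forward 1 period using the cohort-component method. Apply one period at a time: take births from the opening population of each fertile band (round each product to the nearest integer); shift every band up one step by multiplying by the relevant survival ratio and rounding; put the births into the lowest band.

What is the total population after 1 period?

62279

— Period 1 —
Births: 18200 × 0.427 = 7771, 5600 × 0.316 = 1770 → total 9541
10–19: 8100 × 0.948 = 7679
20–29: 4400 × 0.944 = 4154
30–39: 18200 × 0.944 = 17181
40–49: 16500 × 0.942 = 15543
50+: 5600 × 0.926 + 6100 × 0.491 = 5186 + 2995 = 8181
End of period: [9541, 7679, 4154, 17181, 15543, 8181]
Total after period 1: 9541 + 7679 + 4154 + 17181 + 15543 + 8181 = 62279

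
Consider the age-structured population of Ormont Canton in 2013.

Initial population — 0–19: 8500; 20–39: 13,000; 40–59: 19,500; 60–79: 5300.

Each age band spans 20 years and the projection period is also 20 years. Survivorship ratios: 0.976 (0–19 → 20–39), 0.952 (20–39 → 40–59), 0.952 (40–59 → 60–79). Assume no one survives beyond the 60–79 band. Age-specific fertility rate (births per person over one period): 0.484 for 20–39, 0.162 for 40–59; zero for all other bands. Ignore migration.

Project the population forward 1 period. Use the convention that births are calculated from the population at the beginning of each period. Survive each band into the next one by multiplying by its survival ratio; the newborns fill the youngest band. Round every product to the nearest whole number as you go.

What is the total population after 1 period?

48687

— Period 1 —
Births: 13000 × 0.484 = 6292, 19500 × 0.162 = 3159 — total 9451
20–39: 8500 × 0.976 = 8296
40–59: 13000 × 0.952 = 12376
60–79: 19500 × 0.952 = 18564
→ [9451, 8296, 12376, 18564]
Total after period 1: 9451 + 8296 + 12376 + 18564 = 48687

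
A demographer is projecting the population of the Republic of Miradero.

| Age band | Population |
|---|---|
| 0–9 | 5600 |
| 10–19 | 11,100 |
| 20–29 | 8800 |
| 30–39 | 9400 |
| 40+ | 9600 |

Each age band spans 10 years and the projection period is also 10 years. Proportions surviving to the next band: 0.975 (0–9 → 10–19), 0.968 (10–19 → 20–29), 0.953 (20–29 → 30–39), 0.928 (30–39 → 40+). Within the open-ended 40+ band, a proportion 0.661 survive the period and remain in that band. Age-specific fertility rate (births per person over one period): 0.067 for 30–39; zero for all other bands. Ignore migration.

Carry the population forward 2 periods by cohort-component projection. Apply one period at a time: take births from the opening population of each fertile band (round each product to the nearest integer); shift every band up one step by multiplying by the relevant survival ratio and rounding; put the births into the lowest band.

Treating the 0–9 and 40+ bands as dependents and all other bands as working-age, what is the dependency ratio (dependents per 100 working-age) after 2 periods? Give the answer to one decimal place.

— Period 1 —
Births: 9400 × 0.067 = 630
10–19: 5600 × 0.975 = 5460
20–29: 11100 × 0.968 = 10745
30–39: 8800 × 0.953 = 8386
40+: 9400 × 0.928 + 9600 × 0.661 = 8723 + 6346 = 15069
End of period: [630, 5460, 10745, 8386, 15069]
— Period 2 —
Births: 8386 × 0.067 = 562
10–19: 630 × 0.975 = 614
20–29: 5460 × 0.968 = 5285
30–39: 10745 × 0.953 = 10240
40+: 8386 × 0.928 + 15069 × 0.661 = 7782 + 9961 = 17743
End of period: [562, 614, 5285, 10240, 17743]
Dependents (band 0–9 + band 40+) = 562 + 17743 = 18305; working-age = 16139; ratio = 18305/16139 × 100 = 113.4

113.4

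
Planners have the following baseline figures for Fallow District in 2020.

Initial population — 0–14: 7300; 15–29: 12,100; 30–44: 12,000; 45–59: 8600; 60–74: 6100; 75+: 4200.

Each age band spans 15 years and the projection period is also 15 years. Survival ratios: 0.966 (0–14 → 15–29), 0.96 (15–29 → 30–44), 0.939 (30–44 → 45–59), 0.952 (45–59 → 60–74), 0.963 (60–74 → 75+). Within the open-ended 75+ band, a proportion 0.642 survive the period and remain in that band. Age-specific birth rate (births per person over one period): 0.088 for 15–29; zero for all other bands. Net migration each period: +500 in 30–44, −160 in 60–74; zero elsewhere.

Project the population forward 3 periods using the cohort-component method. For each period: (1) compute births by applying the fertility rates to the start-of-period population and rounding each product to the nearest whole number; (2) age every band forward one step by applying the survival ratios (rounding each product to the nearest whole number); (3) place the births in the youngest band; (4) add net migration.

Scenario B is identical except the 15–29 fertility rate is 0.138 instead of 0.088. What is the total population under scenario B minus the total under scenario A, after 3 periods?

Call the groups 1 to 6, youngest first.
After projecting period 1:
Births: 12100 × 0.088 = 1065
Group 2: 7300 × 0.966 = 7052
Group 3: 12100 × 0.96 = 11616
Group 4: 12000 × 0.939 = 11268
Group 5: 8600 × 0.952 = 8187
Group 6: 6100 × 0.963 + 4200 × 0.642 = 5874 + 2696 = 8570
Net migration: Group 3 + 500 → 12116; Group 5 − 160 → 8027
Giving 1065 / 7052 / 12116 / 11268 / 8027 / 8570.
After projecting period 2:
Births: 7052 × 0.088 = 621
Group 2: 1065 × 0.966 = 1029
Group 3: 7052 × 0.96 = 6770
Group 4: 12116 × 0.939 = 11377
Group 5: 11268 × 0.952 = 10727
Group 6: 8027 × 0.963 + 8570 × 0.642 = 7730 + 5502 = 13232
Net migration: Group 3 + 500 → 7270; Group 5 − 160 → 10567
Giving 621 / 1029 / 7270 / 11377 / 10567 / 13232.
After projecting period 3:
Births: 1029 × 0.088 = 91
Group 2: 621 × 0.966 = 600
Group 3: 1029 × 0.96 = 988
Group 4: 7270 × 0.939 = 6827
Group 5: 11377 × 0.952 = 10831
Group 6: 10567 × 0.963 + 13232 × 0.642 = 10176 + 8495 = 18671
Net migration: Group 3 + 500 → 1488; Group 5 − 160 → 10671
Giving 91 / 600 / 1488 / 6827 / 10671 / 18671.
Scenario A total after 3 periods: 38348
Scenario B projection —
After projecting period 1:
Births: 12100 × 0.138 = 1670
Group 2: 7300 × 0.966 = 7052
Group 3: 12100 × 0.96 = 11616
Group 4: 12000 × 0.939 = 11268
Group 5: 8600 × 0.952 = 8187
Group 6: 6100 × 0.963 + 4200 × 0.642 = 5874 + 2696 = 8570
Net migration: Group 3 + 500 → 12116; Group 5 − 160 → 8027
Giving 1670 / 7052 / 12116 / 11268 / 8027 / 8570.
After projecting period 2:
Births: 7052 × 0.138 = 973
Group 2: 1670 × 0.966 = 1613
Group 3: 7052 × 0.96 = 6770
Group 4: 12116 × 0.939 = 11377
Group 5: 11268 × 0.952 = 10727
Group 6: 8027 × 0.963 + 8570 × 0.642 = 7730 + 5502 = 13232
Net migration: Group 3 + 500 → 7270; Group 5 − 160 → 10567
Giving 973 / 1613 / 7270 / 11377 / 10567 / 13232.
After projecting period 3:
Births: 1613 × 0.138 = 223
Group 2: 973 × 0.966 = 940
Group 3: 1613 × 0.96 = 1548
Group 4: 7270 × 0.939 = 6827
Group 5: 11377 × 0.952 = 10831
Group 6: 10567 × 0.963 + 13232 × 0.642 = 10176 + 8495 = 18671
Net migration: Group 3 + 500 → 2048; Group 5 − 160 → 10671
Giving 223 / 940 / 2048 / 6827 / 10671 / 18671.
Scenario B total after 3 periods: 39380
Difference B − A = 39380 − 38348 = 1032

1032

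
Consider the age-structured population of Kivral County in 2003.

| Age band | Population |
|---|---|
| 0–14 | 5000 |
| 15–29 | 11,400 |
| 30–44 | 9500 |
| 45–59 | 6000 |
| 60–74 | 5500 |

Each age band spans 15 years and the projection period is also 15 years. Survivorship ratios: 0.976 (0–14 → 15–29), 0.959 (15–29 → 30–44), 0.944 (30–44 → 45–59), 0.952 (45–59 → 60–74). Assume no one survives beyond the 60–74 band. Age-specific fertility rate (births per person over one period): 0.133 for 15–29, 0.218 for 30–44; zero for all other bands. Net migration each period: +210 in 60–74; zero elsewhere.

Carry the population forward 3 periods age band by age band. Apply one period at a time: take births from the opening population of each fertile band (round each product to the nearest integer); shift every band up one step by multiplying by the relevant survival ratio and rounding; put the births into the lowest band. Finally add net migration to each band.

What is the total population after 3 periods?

[period 1]
Births: 11400 × 0.133 = 1516  |  9500 × 0.218 = 2071 — total 3587
15–29: 5000 × 0.976 = 4880
30–44: 11400 × 0.959 = 10933
45–59: 9500 × 0.944 = 8968
60–74: 6000 × 0.952 = 5712
Net migration: 60–74 + 210 → 5922
Giving 3587 / 4880 / 10933 / 8968 / 5922.
[period 2]
Births: 4880 × 0.133 = 649  |  10933 × 0.218 = 2383 — total 3032
15–29: 3587 × 0.976 = 3501
30–44: 4880 × 0.959 = 4680
45–59: 10933 × 0.944 = 10321
60–74: 8968 × 0.952 = 8538
Net migration: 60–74 + 210 → 8748
Giving 3032 / 3501 / 4680 / 10321 / 8748.
[period 3]
Births: 3501 × 0.133 = 466  |  4680 × 0.218 = 1020 — total 1486
15–29: 3032 × 0.976 = 2959
30–44: 3501 × 0.959 = 3357
45–59: 4680 × 0.944 = 4418
60–74: 10321 × 0.952 = 9826
Net migration: 60–74 + 210 → 10036
Giving 1486 / 2959 / 3357 / 4418 / 10036.
Total after period 3: 1486 + 2959 + 3357 + 4418 + 10036 = 22256

22256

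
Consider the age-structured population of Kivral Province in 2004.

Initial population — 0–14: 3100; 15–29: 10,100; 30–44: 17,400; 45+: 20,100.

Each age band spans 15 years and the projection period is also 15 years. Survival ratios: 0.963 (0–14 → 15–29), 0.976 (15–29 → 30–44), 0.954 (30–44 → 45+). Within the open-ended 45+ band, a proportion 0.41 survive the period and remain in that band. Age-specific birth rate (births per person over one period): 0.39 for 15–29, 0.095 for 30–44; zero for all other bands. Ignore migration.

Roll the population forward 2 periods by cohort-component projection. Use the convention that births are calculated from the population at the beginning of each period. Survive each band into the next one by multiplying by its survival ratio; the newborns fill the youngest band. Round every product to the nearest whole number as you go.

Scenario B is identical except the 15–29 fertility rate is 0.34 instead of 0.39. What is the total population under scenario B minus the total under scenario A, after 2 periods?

-635

(Bands numbered youngest = 1 to oldest = 4.)
Period 1:
Births: 10100 × 0.39 = 3939  |  17400 × 0.095 = 1653 → total 5592
Band 2: 3100 × 0.963 = 2985
Band 3: 10100 × 0.976 = 9858
Band 4: 17400 × 0.954 + 20100 × 0.41 = 16600 + 8241 = 24841
Population now: 0–14=5592, 15–29=2985, 30–44=9858, 45+=24841
Period 2:
Births: 2985 × 0.39 = 1164  |  9858 × 0.095 = 937 → total 2101
Band 2: 5592 × 0.963 = 5385
Band 3: 2985 × 0.976 = 2913
Band 4: 9858 × 0.954 + 24841 × 0.41 = 9405 + 10185 = 19590
Population now: 0–14=2101, 15–29=5385, 30–44=2913, 45+=19590
Scenario A total after 2 periods: 29989
Scenario B projection —
Period 1:
Births: 10100 × 0.34 = 3434  |  17400 × 0.095 = 1653 → total 5087
Band 2: 3100 × 0.963 = 2985
Band 3: 10100 × 0.976 = 9858
Band 4: 17400 × 0.954 + 20100 × 0.41 = 16600 + 8241 = 24841
Population now: 0–14=5087, 15–29=2985, 30–44=9858, 45+=24841
Period 2:
Births: 2985 × 0.34 = 1015  |  9858 × 0.095 = 937 → total 1952
Band 2: 5087 × 0.963 = 4899
Band 3: 2985 × 0.976 = 2913
Band 4: 9858 × 0.954 + 24841 × 0.41 = 9405 + 10185 = 19590
Population now: 0–14=1952, 15–29=4899, 30–44=2913, 45+=19590
Scenario B total after 2 periods: 29354
Difference B − A = 29354 − 29989 = -635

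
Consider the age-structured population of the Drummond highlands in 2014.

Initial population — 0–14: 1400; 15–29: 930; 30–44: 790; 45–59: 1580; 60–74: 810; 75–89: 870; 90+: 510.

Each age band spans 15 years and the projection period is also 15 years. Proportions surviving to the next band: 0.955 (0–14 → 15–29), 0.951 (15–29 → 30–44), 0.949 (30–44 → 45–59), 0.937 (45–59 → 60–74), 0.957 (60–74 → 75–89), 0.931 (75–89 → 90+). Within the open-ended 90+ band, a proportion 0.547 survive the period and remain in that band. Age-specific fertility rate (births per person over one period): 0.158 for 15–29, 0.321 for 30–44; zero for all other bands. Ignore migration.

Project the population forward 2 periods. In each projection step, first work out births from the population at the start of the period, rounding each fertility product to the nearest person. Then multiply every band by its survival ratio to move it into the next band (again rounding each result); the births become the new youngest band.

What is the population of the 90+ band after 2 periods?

1318

Period 1.
Births: 930 * 0.158 = 147  |  790 * 0.321 = 254 → 401
15–29: 1400 * 0.955 = 1337
30–44: 930 * 0.951 = 884
45–59: 790 * 0.949 = 750
60–74: 1580 * 0.937 = 1480
75–89: 810 * 0.957 = 775
90+: 870 * 0.931 + 510 * 0.547 = 810 + 279 = 1089
End of period: [401, 1337, 884, 750, 1480, 775, 1089]
Period 2.
Births: 1337 * 0.158 = 211  |  884 * 0.321 = 284 → 495
15–29: 401 * 0.955 = 383
30–44: 1337 * 0.951 = 1271
45–59: 884 * 0.949 = 839
60–74: 750 * 0.937 = 703
75–89: 1480 * 0.957 = 1416
90+: 775 * 0.931 + 1089 * 0.547 = 722 + 596 = 1318
End of period: [495, 383, 1271, 839, 703, 1416, 1318]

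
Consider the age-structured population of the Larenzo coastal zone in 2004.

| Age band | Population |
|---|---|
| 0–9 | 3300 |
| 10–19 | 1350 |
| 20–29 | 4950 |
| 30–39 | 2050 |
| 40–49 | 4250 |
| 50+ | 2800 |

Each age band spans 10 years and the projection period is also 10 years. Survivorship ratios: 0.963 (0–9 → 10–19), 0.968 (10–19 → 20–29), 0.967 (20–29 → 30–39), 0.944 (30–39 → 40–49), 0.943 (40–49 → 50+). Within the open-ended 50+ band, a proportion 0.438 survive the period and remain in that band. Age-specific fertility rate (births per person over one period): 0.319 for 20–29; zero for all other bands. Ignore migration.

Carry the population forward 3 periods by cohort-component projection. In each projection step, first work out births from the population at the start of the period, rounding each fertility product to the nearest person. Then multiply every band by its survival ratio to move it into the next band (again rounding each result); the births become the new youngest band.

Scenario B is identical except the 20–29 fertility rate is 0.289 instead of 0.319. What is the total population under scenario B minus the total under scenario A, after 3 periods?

— Period 1 —
Births: 4950 × 0.319 = 1579
10–19: 3300 × 0.963 = 3178
20–29: 1350 × 0.968 = 1307
30–39: 4950 × 0.967 = 4787
40–49: 2050 × 0.944 = 1935
50+: 4250 × 0.943 + 2800 × 0.438 = 4008 + 1226 = 5234
Population now: 0–9=1579, 10–19=3178, 20–29=1307, 30–39=4787, 40–49=1935, 50+=5234
— Period 2 —
Births: 1307 × 0.319 = 417
10–19: 1579 × 0.963 = 1521
20–29: 3178 × 0.968 = 3076
30–39: 1307 × 0.967 = 1264
40–49: 4787 × 0.944 = 4519
50+: 1935 × 0.943 + 5234 × 0.438 = 1825 + 2292 = 4117
Population now: 0–9=417, 10–19=1521, 20–29=3076, 30–39=1264, 40–49=4519, 50+=4117
— Period 3 —
Births: 3076 × 0.319 = 981
10–19: 417 × 0.963 = 402
20–29: 1521 × 0.968 = 1472
30–39: 3076 × 0.967 = 2974
40–49: 1264 × 0.944 = 1193
50+: 4519 × 0.943 + 4117 × 0.438 = 4261 + 1803 = 6064
Population now: 0–9=981, 10–19=402, 20–29=1472, 30–39=2974, 40–49=1193, 50+=6064
Scenario A total after 3 periods: 13086
Scenario B projection —
— Period 1 —
Births: 4950 × 0.289 = 1431
10–19: 3300 × 0.963 = 3178
20–29: 1350 × 0.968 = 1307
30–39: 4950 × 0.967 = 4787
40–49: 2050 × 0.944 = 1935
50+: 4250 × 0.943 + 2800 × 0.438 = 4008 + 1226 = 5234
Population now: 0–9=1431, 10–19=3178, 20–29=1307, 30–39=4787, 40–49=1935, 50+=5234
— Period 2 —
Births: 1307 × 0.289 = 378
10–19: 1431 × 0.963 = 1378
20–29: 3178 × 0.968 = 3076
30–39: 1307 × 0.967 = 1264
40–49: 4787 × 0.944 = 4519
50+: 1935 × 0.943 + 5234 × 0.438 = 1825 + 2292 = 4117
Population now: 0–9=378, 10–19=1378, 20–29=3076, 30–39=1264, 40–49=4519, 50+=4117
— Period 3 —
Births: 3076 × 0.289 = 889
10–19: 378 × 0.963 = 364
20–29: 1378 × 0.968 = 1334
30–39: 3076 × 0.967 = 2974
40–49: 1264 × 0.944 = 1193
50+: 4519 × 0.943 + 4117 × 0.438 = 4261 + 1803 = 6064
Population now: 0–9=889, 10–19=364, 20–29=1334, 30–39=2974, 40–49=1193, 50+=6064
Scenario B total after 3 periods: 12818
Difference B − A = 12818 − 13086 = -268

-268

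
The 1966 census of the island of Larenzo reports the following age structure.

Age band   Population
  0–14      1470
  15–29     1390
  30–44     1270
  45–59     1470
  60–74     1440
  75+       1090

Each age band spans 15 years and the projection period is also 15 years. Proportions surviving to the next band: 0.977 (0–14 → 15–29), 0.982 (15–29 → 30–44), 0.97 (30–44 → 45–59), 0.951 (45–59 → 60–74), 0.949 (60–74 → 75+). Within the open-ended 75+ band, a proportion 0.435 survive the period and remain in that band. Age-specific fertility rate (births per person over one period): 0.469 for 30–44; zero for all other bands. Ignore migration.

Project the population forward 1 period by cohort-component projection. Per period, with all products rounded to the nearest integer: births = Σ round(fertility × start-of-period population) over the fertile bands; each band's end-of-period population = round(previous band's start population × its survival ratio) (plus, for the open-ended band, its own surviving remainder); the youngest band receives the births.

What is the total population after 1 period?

Numbering the bands 1..6 from youngest to oldest:
Period 1:
Births: 1270 × 0.469 = 596
Band 2: 1470 × 0.977 = 1436
Band 3: 1390 × 0.982 = 1365
Band 4: 1270 × 0.97 = 1232
Band 5: 1470 × 0.951 = 1398
Band 6: 1440 × 0.949 + 1090 × 0.435 = 1367 + 474 = 1841
→ [596, 1436, 1365, 1232, 1398, 1841]
Total after period 1: 596 + 1436 + 1365 + 1232 + 1398 + 1841 = 7868

7868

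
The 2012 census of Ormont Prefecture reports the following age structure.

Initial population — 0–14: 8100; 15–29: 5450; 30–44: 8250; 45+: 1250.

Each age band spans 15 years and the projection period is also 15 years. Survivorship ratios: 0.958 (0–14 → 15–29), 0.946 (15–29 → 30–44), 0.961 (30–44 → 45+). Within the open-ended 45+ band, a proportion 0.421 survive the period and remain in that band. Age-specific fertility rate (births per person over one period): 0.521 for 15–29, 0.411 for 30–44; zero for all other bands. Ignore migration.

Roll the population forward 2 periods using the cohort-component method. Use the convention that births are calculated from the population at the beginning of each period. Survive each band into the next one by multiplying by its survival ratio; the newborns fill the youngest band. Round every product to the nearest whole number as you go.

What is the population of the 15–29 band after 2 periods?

5968

After projecting period 1:
Births: 5450 × 0.521 = 2839, 8250 × 0.411 = 3391 → total 6230
15–29: 8100 × 0.958 = 7760
30–44: 5450 × 0.946 = 5156
45+: 8250 × 0.961 + 1250 × 0.421 = 7928 + 526 = 8454
End of period: [6230, 7760, 5156, 8454]
After projecting period 2:
Births: 7760 × 0.521 = 4043, 5156 × 0.411 = 2119 → total 6162
15–29: 6230 × 0.958 = 5968
30–44: 7760 × 0.946 = 7341
45+: 5156 × 0.961 + 8454 × 0.421 = 4955 + 3559 = 8514
End of period: [6162, 5968, 7341, 8514]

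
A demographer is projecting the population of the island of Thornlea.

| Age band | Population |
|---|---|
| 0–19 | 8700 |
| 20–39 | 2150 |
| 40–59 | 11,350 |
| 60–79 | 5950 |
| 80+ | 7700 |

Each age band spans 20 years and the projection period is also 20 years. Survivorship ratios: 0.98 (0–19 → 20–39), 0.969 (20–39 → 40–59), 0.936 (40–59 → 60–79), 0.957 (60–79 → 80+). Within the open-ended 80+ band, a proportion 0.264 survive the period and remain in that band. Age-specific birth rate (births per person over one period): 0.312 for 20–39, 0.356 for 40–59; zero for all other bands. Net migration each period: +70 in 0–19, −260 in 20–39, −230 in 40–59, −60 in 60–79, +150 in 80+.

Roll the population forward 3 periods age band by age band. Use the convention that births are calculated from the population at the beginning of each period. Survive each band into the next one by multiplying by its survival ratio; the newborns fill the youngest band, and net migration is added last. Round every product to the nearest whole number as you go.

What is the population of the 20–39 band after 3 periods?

[period 1]
Births: 2150 × 0.312 = 671 ; 11350 × 0.356 = 4041 ⇒ total 4712
20–39: 8700 × 0.98 = 8526
40–59: 2150 × 0.969 = 2083
60–79: 11350 × 0.936 = 10624
80+: 5950 × 0.957 + 7700 × 0.264 = 5694 + 2033 = 7727
Net migration: 0–19 + 70 → 4782; 20–39 − 260 → 8266; 40–59 − 230 → 1853; 60–79 − 60 → 10564; 80+ + 150 → 7877
Population now: 0–19=4782, 20–39=8266, 40–59=1853, 60–79=10564, 80+=7877
[period 2]
Births: 8266 × 0.312 = 2579 ; 1853 × 0.356 = 660 ⇒ total 3239
20–39: 4782 × 0.98 = 4686
40–59: 8266 × 0.969 = 8010
60–79: 1853 × 0.936 = 1734
80+: 10564 × 0.957 + 7877 × 0.264 = 10110 + 2080 = 12190
Net migration: 0–19 + 70 → 3309; 20–39 − 260 → 4426; 40–59 − 230 → 7780; 60–79 − 60 → 1674; 80+ + 150 → 12340
Population now: 0–19=3309, 20–39=4426, 40–59=7780, 60–79=1674, 80+=12340
[period 3]
Births: 4426 × 0.312 = 1381 ; 7780 × 0.356 = 2770 ⇒ total 4151
20–39: 3309 × 0.98 = 3243
40–59: 4426 × 0.969 = 4289
60–79: 7780 × 0.936 = 7282
80+: 1674 × 0.957 + 12340 × 0.264 = 1602 + 3258 = 4860
Net migration: 0–19 + 70 → 4221; 20–39 − 260 → 2983; 40–59 − 230 → 4059; 60–79 − 60 → 7222; 80+ + 150 → 5010
Population now: 0–19=4221, 20–39=2983, 40–59=4059, 60–79=7222, 80+=5010

2983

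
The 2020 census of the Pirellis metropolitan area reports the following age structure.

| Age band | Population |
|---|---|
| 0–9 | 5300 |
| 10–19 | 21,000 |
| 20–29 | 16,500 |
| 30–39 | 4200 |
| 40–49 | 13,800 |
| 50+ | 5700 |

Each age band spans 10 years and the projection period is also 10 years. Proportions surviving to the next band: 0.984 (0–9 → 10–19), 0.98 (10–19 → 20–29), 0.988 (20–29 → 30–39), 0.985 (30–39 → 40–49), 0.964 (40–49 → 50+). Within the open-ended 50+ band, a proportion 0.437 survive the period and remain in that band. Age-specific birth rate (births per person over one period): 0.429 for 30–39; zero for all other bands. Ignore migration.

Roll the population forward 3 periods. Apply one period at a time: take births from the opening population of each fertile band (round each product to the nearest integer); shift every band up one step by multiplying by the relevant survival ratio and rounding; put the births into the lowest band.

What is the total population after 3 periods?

Period 1.
Births: 4200 × 0.429 = 1802
10–19: 5300 × 0.984 = 5215
20–29: 21000 × 0.98 = 20580
30–39: 16500 × 0.988 = 16302
40–49: 4200 × 0.985 = 4137
50+: 13800 × 0.964 + 5700 × 0.437 = 13303 + 2491 = 15794
Giving 1802 / 5215 / 20580 / 16302 / 4137 / 15794.
Period 2.
Births: 16302 × 0.429 = 6994
10–19: 1802 × 0.984 = 1773
20–29: 5215 × 0.98 = 5111
30–39: 20580 × 0.988 = 20333
40–49: 16302 × 0.985 = 16057
50+: 4137 × 0.964 + 15794 × 0.437 = 3988 + 6902 = 10890
Giving 6994 / 1773 / 5111 / 20333 / 16057 / 10890.
Period 3.
Births: 20333 × 0.429 = 8723
10–19: 6994 × 0.984 = 6882
20–29: 1773 × 0.98 = 1738
30–39: 5111 × 0.988 = 5050
40–49: 20333 × 0.985 = 20028
50+: 16057 × 0.964 + 10890 × 0.437 = 15479 + 4759 = 20238
Giving 8723 / 6882 / 1738 / 5050 / 20028 / 20238.
Total after period 3: 8723 + 6882 + 1738 + 5050 + 20028 + 20238 = 62659

62659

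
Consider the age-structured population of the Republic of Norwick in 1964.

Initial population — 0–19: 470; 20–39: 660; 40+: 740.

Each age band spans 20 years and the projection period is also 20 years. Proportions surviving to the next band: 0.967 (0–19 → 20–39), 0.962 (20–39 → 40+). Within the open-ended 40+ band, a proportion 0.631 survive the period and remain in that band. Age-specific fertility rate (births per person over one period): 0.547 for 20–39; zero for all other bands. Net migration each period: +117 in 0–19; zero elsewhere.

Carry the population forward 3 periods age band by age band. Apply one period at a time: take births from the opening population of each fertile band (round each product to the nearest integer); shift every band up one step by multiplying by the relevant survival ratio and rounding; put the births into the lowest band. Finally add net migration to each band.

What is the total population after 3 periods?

Numbering the bands 1..3 from youngest to oldest:
[period 1]
Births: 660 × 0.547 = 361
Band 2: 470 × 0.967 = 454
Band 3: 660 × 0.962 + 740 × 0.631 = 635 + 467 = 1102
Net migration: Band 1 + 117 → 478
Giving 478 / 454 / 1102.
[period 2]
Births: 454 × 0.547 = 248
Band 2: 478 × 0.967 = 462
Band 3: 454 × 0.962 + 1102 × 0.631 = 437 + 695 = 1132
Net migration: Band 1 + 117 → 365
Giving 365 / 462 / 1132.
[period 3]
Births: 462 × 0.547 = 253
Band 2: 365 × 0.967 = 353
Band 3: 462 × 0.962 + 1132 × 0.631 = 444 + 714 = 1158
Net migration: Band 1 + 117 → 370
Giving 370 / 353 / 1158.
Total after period 3: 370 + 353 + 1158 = 1881

1881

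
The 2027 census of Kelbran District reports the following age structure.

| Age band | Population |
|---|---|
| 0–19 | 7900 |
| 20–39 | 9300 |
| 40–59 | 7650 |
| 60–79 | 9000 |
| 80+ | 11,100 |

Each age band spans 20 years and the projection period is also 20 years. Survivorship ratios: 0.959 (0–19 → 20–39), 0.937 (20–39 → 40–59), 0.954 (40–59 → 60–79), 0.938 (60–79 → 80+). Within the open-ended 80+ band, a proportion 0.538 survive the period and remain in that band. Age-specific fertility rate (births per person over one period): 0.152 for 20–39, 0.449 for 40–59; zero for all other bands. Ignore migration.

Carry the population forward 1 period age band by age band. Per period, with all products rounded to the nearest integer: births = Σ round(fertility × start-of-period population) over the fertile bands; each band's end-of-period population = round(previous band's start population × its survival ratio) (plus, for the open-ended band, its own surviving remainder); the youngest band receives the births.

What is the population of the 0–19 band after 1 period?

4849

— Period 1 —
Births: 9300 × 0.152 = 1414 ; 7650 × 0.449 = 3435 — total 4849
20–39: 7900 × 0.959 = 7576
40–59: 9300 × 0.937 = 8714
60–79: 7650 × 0.954 = 7298
80+: 9000 × 0.938 + 11100 × 0.538 = 8442 + 5972 = 14414
Giving 4849 / 7576 / 8714 / 7298 / 14414.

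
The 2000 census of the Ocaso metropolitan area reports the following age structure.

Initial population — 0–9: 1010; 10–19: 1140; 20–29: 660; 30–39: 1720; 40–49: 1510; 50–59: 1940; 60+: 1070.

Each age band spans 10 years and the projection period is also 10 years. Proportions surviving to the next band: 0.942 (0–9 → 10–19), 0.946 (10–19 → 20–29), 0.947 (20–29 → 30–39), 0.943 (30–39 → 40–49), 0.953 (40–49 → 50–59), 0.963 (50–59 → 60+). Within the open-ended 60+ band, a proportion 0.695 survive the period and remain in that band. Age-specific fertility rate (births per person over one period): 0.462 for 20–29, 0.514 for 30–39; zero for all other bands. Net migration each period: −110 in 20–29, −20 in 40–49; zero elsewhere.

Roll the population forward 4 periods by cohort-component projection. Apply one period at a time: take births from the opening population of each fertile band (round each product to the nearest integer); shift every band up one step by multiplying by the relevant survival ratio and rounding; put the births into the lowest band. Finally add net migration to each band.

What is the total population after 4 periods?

Let group 1 be 0–9 through group 7 = 60+.
Period 1.
Births: 660 × 0.462 = 305  |  1720 × 0.514 = 884 ⇒ total 1189
Group 2: 1010 × 0.942 = 951
Group 3: 1140 × 0.946 = 1078
Group 4: 660 × 0.947 = 625
Group 5: 1720 × 0.943 = 1622
Group 6: 1510 × 0.953 = 1439
Group 7: 1940 × 0.963 + 1070 × 0.695 = 1868 + 744 = 2612
Net migration: Group 3 − 110 → 968; Group 5 − 20 → 1602
End of period: [1189, 951, 968, 625, 1602, 1439, 2612]
Period 2.
Births: 968 × 0.462 = 447  |  625 × 0.514 = 321 ⇒ total 768
Group 2: 1189 × 0.942 = 1120
Group 3: 951 × 0.946 = 900
Group 4: 968 × 0.947 = 917
Group 5: 625 × 0.943 = 589
Group 6: 1602 × 0.953 = 1527
Group 7: 1439 × 0.963 + 2612 × 0.695 = 1386 + 1815 = 3201
Net migration: Group 3 − 110 → 790; Group 5 − 20 → 569
End of period: [768, 1120, 790, 917, 569, 1527, 3201]
Period 3.
Births: 790 × 0.462 = 365  |  917 × 0.514 = 471 ⇒ total 836
Group 2: 768 × 0.942 = 723
Group 3: 1120 × 0.946 = 1060
Group 4: 790 × 0.947 = 748
Group 5: 917 × 0.943 = 865
Group 6: 569 × 0.953 = 542
Group 7: 1527 × 0.963 + 3201 × 0.695 = 1471 + 2225 = 3696
Net migration: Group 3 − 110 → 950; Group 5 − 20 → 845
End of period: [836, 723, 950, 748, 845, 542, 3696]
Period 4.
Births: 950 × 0.462 = 439  |  748 × 0.514 = 384 ⇒ total 823
Group 2: 836 × 0.942 = 788
Group 3: 723 × 0.946 = 684
Group 4: 950 × 0.947 = 900
Group 5: 748 × 0.943 = 705
Group 6: 845 × 0.953 = 805
Group 7: 542 × 0.963 + 3696 × 0.695 = 522 + 2569 = 3091
Net migration: Group 3 − 110 → 574; Group 5 − 20 → 685
End of period: [823, 788, 574, 900, 685, 805, 3091]
Total after period 4: 823 + 788 + 574 + 900 + 685 + 805 + 3091 = 7666

7666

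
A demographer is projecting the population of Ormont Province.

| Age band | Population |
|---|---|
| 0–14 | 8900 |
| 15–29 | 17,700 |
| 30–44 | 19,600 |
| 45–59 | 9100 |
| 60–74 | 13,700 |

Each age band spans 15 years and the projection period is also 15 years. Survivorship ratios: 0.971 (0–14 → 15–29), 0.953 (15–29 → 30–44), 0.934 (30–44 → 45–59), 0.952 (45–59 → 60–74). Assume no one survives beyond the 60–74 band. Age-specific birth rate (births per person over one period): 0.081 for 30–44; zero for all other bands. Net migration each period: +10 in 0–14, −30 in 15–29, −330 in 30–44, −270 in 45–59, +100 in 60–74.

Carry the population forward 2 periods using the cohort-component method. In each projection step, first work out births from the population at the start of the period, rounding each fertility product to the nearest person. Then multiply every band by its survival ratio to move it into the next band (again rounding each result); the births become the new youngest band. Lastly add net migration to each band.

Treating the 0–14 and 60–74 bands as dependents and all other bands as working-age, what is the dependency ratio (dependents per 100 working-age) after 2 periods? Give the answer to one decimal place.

Call the groups 1 to 5, youngest first.
Period 1.
Births: 19600 * 0.081 = 1588
Group 2: 8900 * 0.971 = 8642
Group 3: 17700 * 0.953 = 16868
Group 4: 19600 * 0.934 = 18306
Group 5: 9100 * 0.952 = 8663
Net migration: Group 1 + 10 → 1598; Group 2 − 30 → 8612; Group 3 − 330 → 16538; Group 4 − 270 → 18036; Group 5 + 100 → 8763
Giving 1598 / 8612 / 16538 / 18036 / 8763.
Period 2.
Births: 16538 * 0.081 = 1340
Group 2: 1598 * 0.971 = 1552
Group 3: 8612 * 0.953 = 8207
Group 4: 16538 * 0.934 = 15446
Group 5: 18036 * 0.952 = 17170
Net migration: Group 1 + 10 → 1350; Group 2 − 30 → 1522; Group 3 − 330 → 7877; Group 4 − 270 → 15176; Group 5 + 100 → 17270
Giving 1350 / 1522 / 7877 / 15176 / 17270.
Dependents (band 0–14 + band 60–74) = 1350 + 17270 = 18620; working-age = 24575; ratio = 18620/24575 × 100 = 75.8

75.8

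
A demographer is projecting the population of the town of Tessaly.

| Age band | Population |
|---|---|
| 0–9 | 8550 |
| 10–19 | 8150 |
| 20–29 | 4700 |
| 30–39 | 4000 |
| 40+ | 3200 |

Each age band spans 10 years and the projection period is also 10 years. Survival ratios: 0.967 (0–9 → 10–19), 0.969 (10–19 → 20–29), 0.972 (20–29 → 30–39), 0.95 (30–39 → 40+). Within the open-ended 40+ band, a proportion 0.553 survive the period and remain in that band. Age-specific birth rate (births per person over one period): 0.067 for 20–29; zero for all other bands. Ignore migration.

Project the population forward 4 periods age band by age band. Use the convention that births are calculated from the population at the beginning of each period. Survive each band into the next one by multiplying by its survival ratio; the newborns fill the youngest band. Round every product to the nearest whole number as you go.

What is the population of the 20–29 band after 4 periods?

496

After projecting period 1:
Births: 4700 × 0.067 = 315
10–19: 8550 × 0.967 = 8268
20–29: 8150 × 0.969 = 7897
30–39: 4700 × 0.972 = 4568
40+: 4000 × 0.95 + 3200 × 0.553 = 3800 + 1770 = 5570
Giving 315 / 8268 / 7897 / 4568 / 5570.
After projecting period 2:
Births: 7897 × 0.067 = 529
10–19: 315 × 0.967 = 305
20–29: 8268 × 0.969 = 8012
30–39: 7897 × 0.972 = 7676
40+: 4568 × 0.95 + 5570 × 0.553 = 4340 + 3080 = 7420
Giving 529 / 305 / 8012 / 7676 / 7420.
After projecting period 3:
Births: 8012 × 0.067 = 537
10–19: 529 × 0.967 = 512
20–29: 305 × 0.969 = 296
30–39: 8012 × 0.972 = 7788
40+: 7676 × 0.95 + 7420 × 0.553 = 7292 + 4103 = 11395
Giving 537 / 512 / 296 / 7788 / 11395.
After projecting period 4:
Births: 296 × 0.067 = 20
10–19: 537 × 0.967 = 519
20–29: 512 × 0.969 = 496
30–39: 296 × 0.972 = 288
40+: 7788 × 0.95 + 11395 × 0.553 = 7399 + 6301 = 13700
Giving 20 / 519 / 496 / 288 / 13700.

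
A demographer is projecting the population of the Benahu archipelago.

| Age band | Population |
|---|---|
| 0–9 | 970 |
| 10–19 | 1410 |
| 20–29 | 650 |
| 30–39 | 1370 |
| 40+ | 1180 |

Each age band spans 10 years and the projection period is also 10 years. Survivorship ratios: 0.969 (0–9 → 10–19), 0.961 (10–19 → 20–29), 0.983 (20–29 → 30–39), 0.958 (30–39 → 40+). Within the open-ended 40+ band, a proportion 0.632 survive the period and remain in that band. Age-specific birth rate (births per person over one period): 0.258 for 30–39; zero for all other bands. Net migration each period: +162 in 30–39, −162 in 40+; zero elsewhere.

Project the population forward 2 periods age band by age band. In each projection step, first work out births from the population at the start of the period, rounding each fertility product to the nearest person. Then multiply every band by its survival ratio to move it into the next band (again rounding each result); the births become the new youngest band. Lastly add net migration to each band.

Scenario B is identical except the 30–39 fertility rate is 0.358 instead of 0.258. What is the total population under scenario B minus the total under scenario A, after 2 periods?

— Period 1 —
Births: 1370 × 0.258 = 353
10–19: 970 × 0.969 = 940
20–29: 1410 × 0.961 = 1355
30–39: 650 × 0.983 = 639
40+: 1370 × 0.958 + 1180 × 0.632 = 1312 + 746 = 2058
Net migration: 30–39 + 162 → 801; 40+ − 162 → 1896
End of period: [353, 940, 1355, 801, 1896]
— Period 2 —
Births: 801 × 0.258 = 207
10–19: 353 × 0.969 = 342
20–29: 940 × 0.961 = 903
30–39: 1355 × 0.983 = 1332
40+: 801 × 0.958 + 1896 × 0.632 = 767 + 1198 = 1965
Net migration: 30–39 + 162 → 1494; 40+ − 162 → 1803
End of period: [207, 342, 903, 1494, 1803]
Scenario A total after 2 periods: 4749
Scenario B projection —
— Period 1 —
Births: 1370 × 0.358 = 490
10–19: 970 × 0.969 = 940
20–29: 1410 × 0.961 = 1355
30–39: 650 × 0.983 = 639
40+: 1370 × 0.958 + 1180 × 0.632 = 1312 + 746 = 2058
Net migration: 30–39 + 162 → 801; 40+ − 162 → 1896
End of period: [490, 940, 1355, 801, 1896]
— Period 2 —
Births: 801 × 0.358 = 287
10–19: 490 × 0.969 = 475
20–29: 940 × 0.961 = 903
30–39: 1355 × 0.983 = 1332
40+: 801 × 0.958 + 1896 × 0.632 = 767 + 1198 = 1965
Net migration: 30–39 + 162 → 1494; 40+ − 162 → 1803
End of period: [287, 475, 903, 1494, 1803]
Scenario B total after 2 periods: 4962
Difference B − A = 4962 − 4749 = 213

213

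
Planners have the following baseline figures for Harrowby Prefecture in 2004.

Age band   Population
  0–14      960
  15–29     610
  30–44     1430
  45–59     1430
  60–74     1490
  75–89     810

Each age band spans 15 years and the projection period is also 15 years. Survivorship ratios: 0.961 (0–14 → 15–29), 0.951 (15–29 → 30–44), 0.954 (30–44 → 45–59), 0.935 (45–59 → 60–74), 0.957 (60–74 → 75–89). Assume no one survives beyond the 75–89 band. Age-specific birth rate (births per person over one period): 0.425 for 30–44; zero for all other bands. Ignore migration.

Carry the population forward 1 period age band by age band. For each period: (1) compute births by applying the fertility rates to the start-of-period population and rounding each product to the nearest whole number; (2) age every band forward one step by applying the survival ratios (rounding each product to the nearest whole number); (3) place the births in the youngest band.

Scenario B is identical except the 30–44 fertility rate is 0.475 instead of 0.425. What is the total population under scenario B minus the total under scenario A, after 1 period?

71

(Bands numbered youngest = 1 to oldest = 6.)
— Period 1 —
Births: 1430 * 0.425 = 608
Band 2: 960 * 0.961 = 923
Band 3: 610 * 0.951 = 580
Band 4: 1430 * 0.954 = 1364
Band 5: 1430 * 0.935 = 1337
Band 6: 1490 * 0.957 = 1426
→ [608, 923, 580, 1364, 1337, 1426]
Scenario A total after 1 period: 6238
Scenario B projection —
— Period 1 —
Births: 1430 * 0.475 = 679
Band 2: 960 * 0.961 = 923
Band 3: 610 * 0.951 = 580
Band 4: 1430 * 0.954 = 1364
Band 5: 1430 * 0.935 = 1337
Band 6: 1490 * 0.957 = 1426
→ [679, 923, 580, 1364, 1337, 1426]
Scenario B total after 1 period: 6309
Difference B − A = 6309 − 6238 = 71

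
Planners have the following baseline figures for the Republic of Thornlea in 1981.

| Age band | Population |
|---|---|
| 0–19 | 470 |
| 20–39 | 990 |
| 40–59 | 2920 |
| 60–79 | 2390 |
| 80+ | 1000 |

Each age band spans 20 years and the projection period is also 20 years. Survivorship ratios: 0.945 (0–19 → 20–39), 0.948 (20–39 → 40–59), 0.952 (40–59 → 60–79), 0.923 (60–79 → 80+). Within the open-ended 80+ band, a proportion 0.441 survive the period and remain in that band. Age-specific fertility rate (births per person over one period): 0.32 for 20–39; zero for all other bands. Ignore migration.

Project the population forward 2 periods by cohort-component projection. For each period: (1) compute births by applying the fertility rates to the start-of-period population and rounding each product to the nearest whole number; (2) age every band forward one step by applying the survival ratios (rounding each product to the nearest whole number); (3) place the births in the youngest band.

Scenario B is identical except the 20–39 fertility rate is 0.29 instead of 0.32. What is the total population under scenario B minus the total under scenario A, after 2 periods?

-42

Period 1:
Births: 990 × 0.32 = 317
20–39: 470 × 0.945 = 444
40–59: 990 × 0.948 = 939
60–79: 2920 × 0.952 = 2780
80+: 2390 × 0.923 + 1000 × 0.441 = 2206 + 441 = 2647
Giving 317 / 444 / 939 / 2780 / 2647.
Period 2:
Births: 444 × 0.32 = 142
20–39: 317 × 0.945 = 300
40–59: 444 × 0.948 = 421
60–79: 939 × 0.952 = 894
80+: 2780 × 0.923 + 2647 × 0.441 = 2566 + 1167 = 3733
Giving 142 / 300 / 421 / 894 / 3733.
Scenario A total after 2 periods: 5490
Scenario B projection —
Period 1:
Births: 990 × 0.29 = 287
20–39: 470 × 0.945 = 444
40–59: 990 × 0.948 = 939
60–79: 2920 × 0.952 = 2780
80+: 2390 × 0.923 + 1000 × 0.441 = 2206 + 441 = 2647
Giving 287 / 444 / 939 / 2780 / 2647.
Period 2:
Births: 444 × 0.29 = 129
20–39: 287 × 0.945 = 271
40–59: 444 × 0.948 = 421
60–79: 939 × 0.952 = 894
80+: 2780 × 0.923 + 2647 × 0.441 = 2566 + 1167 = 3733
Giving 129 / 271 / 421 / 894 / 3733.
Scenario B total after 2 periods: 5448
Difference B − A = 5448 − 5490 = -42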